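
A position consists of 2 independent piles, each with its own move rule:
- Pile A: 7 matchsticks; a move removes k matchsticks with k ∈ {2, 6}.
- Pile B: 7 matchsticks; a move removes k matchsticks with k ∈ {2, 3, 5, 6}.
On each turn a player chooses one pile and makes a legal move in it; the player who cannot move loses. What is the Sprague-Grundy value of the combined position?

Grundy values for pile A (subtraction set {2, 6}):
g(0) = mex{} = 0
g(1) = mex{} = 0
g(2) = mex{0} = 1
g(3) = mex{0} = 1
g(4) = mex{1} = 0
g(5) = mex{1} = 0
g(6) = mex{0} = 1
g(7) = mex{0} = 1
So g(7) = 1.
Grundy values for pile B (subtraction set {2, 3, 5, 6}):
g(0) = mex{} = 0
g(1) = mex{} = 0
g(2) = mex{0} = 1
g(3) = mex{0} = 1
g(4) = mex{0,1} = 2
g(5) = mex{0,1} = 2
g(6) = mex{0,1,2} = 3
g(7) = mex{0,1,2} = 3
So g(7) = 3.
The value of a disjunctive sum is the nim-sum of the parts.
Combined value = 1 XOR 3 = 2.

2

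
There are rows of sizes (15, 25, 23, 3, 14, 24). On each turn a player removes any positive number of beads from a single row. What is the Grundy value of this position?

Nim-sum: 15 ⊕ 25 ⊕ 23 ⊕ 3 ⊕ 14 ⊕ 24 = 20.

20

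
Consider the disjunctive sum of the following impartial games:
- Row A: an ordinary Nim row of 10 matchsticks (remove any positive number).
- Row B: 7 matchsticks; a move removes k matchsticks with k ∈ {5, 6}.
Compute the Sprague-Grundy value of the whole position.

11

Row A is a plain Nim row of size 10, so its Grundy value is 10.
For row B, compute g(0), g(1), … with moves {5, 6}:
k:     0  1  2  3  4  5  6  7
g(k):  0  0  0  0  0  1  1  1
So g(7) = 1.
The value of a disjunctive sum is the nim-sum of the parts.
Combined value = 10 XOR 1 = 11.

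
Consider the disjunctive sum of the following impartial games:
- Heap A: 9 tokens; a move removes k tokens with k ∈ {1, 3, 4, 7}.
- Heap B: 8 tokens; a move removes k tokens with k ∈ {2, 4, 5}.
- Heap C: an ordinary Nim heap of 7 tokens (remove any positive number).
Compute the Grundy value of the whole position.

6

Grundy values for heap A (subtraction set {1, 3, 4, 7}):
k:     0  1  2  3  4  5  6  7  8  9
g(k):  0  1  0  1  2  3  2  3  0  1
So g(9) = 1.
For heap B, compute g(0), g(1), … with moves {2, 4, 5}:
g(0) = mex{} = 0
g(1) = mex{} = 0
g(2) = mex{0} = 1
g(3) = mex{0} = 1
g(4) = mex{0,1} = 2
g(5) = mex{0,1} = 2
g(6) = mex{0,1,2} = 3
g(7) = mex{1,2} = 0
g(8) = mex{1,2,3} = 0
So g(8) = 0.
Heap C is a plain Nim heap of size 7, so its Grundy value is 7.
By the Sprague-Grundy theorem, the Grundy value of a sum of independent games is the XOR of the component values.
Combined value = 1 ⊕ 0 ⊕ 7 = 6.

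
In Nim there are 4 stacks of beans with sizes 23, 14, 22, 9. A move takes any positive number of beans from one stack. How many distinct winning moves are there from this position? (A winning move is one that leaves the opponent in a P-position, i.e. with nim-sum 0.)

Compute the nim-sum pairwise:
23 ^ 14 = 25
25 ^ 22 = 15
15 ^ 9 = 6
The overall nim-sum is X = 6. A stack of size p has a winning move iff p XOR X < p (reduce it to p XOR X).
  23: 23 XOR 6 = 17 < 23 — winning move (to 17).
  14: 14 XOR 6 = 8 < 14 — winning move (to 8).
  22: 22 XOR 6 = 16 < 22 — winning move (to 16).
  9: 9 XOR 6 = 15 ≥ 9 — no move.
That gives 3 winning moves.

3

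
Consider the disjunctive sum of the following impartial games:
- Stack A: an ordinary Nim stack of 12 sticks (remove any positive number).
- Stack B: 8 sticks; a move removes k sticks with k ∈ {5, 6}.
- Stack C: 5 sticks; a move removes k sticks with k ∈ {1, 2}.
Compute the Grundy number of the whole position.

Stack A is a plain Nim stack of size 12, so its Grundy value is 12.
Build the Grundy sequence for stack B with g(k) = mex{g(k−s) : s ∈ {5, 6}, s ≤ k}:
k:     0  1  2  3  4  5  6  7  8
g(k):  0  0  0  0  0  1  1  1  1
So g(8) = 1.
Grundy values for stack C (subtraction set {1, 2}):
g(0) = mex{} = 0
g(1) = mex{0} = 1
g(2) = mex{0,1} = 2
g(3) = mex{1,2} = 0
g(4) = mex{0,2} = 1
g(5) = mex{0,1} = 2
So g(5) = 2.
By the Sprague-Grundy theorem, the Grundy value of a sum of independent games is the XOR of the component values.
Combined value = 12 XOR 1 XOR 2 = 15.

15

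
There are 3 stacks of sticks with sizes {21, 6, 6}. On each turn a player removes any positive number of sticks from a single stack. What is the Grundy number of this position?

Nim-sum: 21 ^ 6 ^ 6 = 21.

21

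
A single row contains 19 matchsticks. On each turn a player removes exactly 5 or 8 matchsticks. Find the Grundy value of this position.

1

Grundy values for subtraction set {5, 8}:
k:     0  1  2  3  4  5  6  7  8  9 10 11 12 13 14 15 16 17 18 19
g(k):  0  0  0  0  0  1  1  1  1  1  2  2  2  0  0  0  0  0  1  1
So g(19) = 1.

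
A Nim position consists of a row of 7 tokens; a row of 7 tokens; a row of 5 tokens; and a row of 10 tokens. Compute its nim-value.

15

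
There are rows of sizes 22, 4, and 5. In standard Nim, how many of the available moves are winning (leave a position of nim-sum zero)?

1

Write each in binary and XOR column by column:
  10110  (22)
  00100  (4)
  00101  (5)
  -----
  10111  (23)
The overall nim-sum is X = 23. A row of size p has a winning move iff p XOR X < p (reduce it to p XOR X).
  22: 22 XOR 23 = 1 < 22 — winning move (to 1).
  4: 4 XOR 23 = 19 ≥ 4 — no move.
  5: 5 XOR 23 = 18 ≥ 5 — no move.
That gives 1 winning move.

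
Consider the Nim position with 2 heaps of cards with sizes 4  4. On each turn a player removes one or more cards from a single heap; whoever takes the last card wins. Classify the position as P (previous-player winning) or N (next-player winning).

Nim-sum: 4 ^ 4 = 0.
The nim-sum is 0, so this is a P-position: the player to move is in a losing position under optimal play.

P-position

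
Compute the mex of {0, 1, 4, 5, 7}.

2

The values 0, 1 are all present; 2 is the first non-negative integer missing from the set.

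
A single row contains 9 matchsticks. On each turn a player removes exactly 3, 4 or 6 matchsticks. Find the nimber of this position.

Grundy values for subtraction set {3, 4, 6}:
k:     0  1  2  3  4  5  6  7  8  9
g(k):  0  0  0  1  1  1  2  2  2  0
So g(9) = 0.

0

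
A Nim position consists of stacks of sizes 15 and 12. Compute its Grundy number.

In binary:
  1111  (15)
  1100  (12)
  ----
  0011  (3)

3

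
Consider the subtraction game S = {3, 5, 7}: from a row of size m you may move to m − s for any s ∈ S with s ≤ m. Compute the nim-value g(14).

Grundy values for subtraction set {3, 5, 7}:
g(0) = mex{} = 0
g(1) = mex{} = 0
g(2) = mex{} = 0
g(3) = mex{0} = 1
g(4) = mex{0} = 1
g(5) = mex{0} = 1
g(6) = mex{0,1} = 2
g(7) = mex{0,1} = 2
g(8) = mex{0,1} = 2
g(9) = mex{0,1,2} = 3
g(10) = mex{1,2} = 0
g(11) = mex{1,2} = 0
g(12) = mex{1,2,3} = 0
g(13) = mex{0,2} = 1
g(14) = mex{0,2,3} = 1
So g(14) = 1.

1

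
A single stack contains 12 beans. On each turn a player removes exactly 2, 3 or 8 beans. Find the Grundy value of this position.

1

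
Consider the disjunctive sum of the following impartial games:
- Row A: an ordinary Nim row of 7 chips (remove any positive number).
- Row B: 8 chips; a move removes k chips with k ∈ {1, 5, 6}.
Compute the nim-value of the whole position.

5

Row A is a plain Nim row of size 7, so its Grundy value is 7.
Grundy values for row B (subtraction set {1, 5, 6}):
k:     0  1  2  3  4  5  6  7  8
g(k):  0  1  0  1  0  1  2  3  2
So g(8) = 2.
By the Sprague-Grundy theorem, the Grundy value of a sum of independent games is the XOR of the component values.
Combined value = 7 ⊕ 2 = 5.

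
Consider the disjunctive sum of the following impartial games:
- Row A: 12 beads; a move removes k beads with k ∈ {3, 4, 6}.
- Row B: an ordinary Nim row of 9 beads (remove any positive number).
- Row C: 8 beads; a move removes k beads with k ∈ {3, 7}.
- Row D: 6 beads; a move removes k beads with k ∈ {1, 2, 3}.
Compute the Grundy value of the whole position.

8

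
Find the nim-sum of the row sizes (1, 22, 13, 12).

22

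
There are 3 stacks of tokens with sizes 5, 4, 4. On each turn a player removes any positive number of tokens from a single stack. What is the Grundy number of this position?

5

In binary:
  101  (5)
  100  (4)
  100  (4)
  ---
  101  (5)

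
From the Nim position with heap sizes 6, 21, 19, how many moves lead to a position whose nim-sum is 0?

0

Compute the nim-sum pairwise:
6 ⊕ 21 = 19
19 ⊕ 19 = 0
The nim-sum is already 0, so every move leaves a nonzero nim-sum — there are no winning moves.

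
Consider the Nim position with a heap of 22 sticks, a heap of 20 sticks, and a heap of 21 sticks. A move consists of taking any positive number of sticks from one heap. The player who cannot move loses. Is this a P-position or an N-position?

N-position

Compute the nim-sum pairwise:
22 ^ 20 = 2
2 ^ 21 = 23
The nim-sum is 23 ≠ 0, so this is an N-position: the player to move can win.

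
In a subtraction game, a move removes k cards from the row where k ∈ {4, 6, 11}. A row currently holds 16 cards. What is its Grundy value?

Compute g(0), g(1), … for moves {4, 6, 11}:
k:     0  1  2  3  4  5  6  7  8  9 10 11 12 13 14 15 16
g(k):  0  0  0  0  1  1  1  1  2  2  0  2  3  3  1  0  2
So g(16) = 2.

2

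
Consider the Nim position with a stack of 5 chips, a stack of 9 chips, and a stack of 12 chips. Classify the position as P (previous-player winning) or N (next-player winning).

P-position

Compute the nim-sum pairwise:
5 ^ 9 = 12
12 ^ 12 = 0
The nim-sum is 0, so this is a P-position: the player to move is in a losing position under optimal play.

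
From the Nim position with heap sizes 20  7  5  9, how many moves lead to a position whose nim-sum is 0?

1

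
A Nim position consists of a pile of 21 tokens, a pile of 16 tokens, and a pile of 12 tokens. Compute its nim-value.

9

Nim-sum: 21 XOR 16 XOR 12 = 9.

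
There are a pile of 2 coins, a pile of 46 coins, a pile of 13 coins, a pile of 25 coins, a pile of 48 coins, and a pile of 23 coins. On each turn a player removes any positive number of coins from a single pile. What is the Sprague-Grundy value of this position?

Bitwise XOR of the heap sizes:
  000010  (2)
  101110  (46)
  001101  (13)
  011001  (25)
  110000  (48)
  010111  (23)
  ------
  011111  (31)

31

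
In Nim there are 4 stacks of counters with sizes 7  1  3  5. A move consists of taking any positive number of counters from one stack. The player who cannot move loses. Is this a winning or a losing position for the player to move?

Losing position

Nim-sum: 7 ⊕ 1 ⊕ 3 ⊕ 5 = 0.
The nim-sum is 0, so this is a P-position: the player to move is in a losing position under optimal play.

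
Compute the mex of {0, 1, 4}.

2

The values 0, 1 are all present; 2 is the first non-negative integer missing from the set.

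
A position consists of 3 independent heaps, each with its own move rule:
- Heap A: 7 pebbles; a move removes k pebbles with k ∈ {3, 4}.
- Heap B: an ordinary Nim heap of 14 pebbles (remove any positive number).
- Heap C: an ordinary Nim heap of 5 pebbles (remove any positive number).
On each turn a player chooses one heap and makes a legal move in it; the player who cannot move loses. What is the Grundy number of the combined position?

Build the Grundy sequence for heap A with g(k) = mex{g(k−s) : s ∈ {3, 4}, s ≤ k}:
g(0) = mex{} = 0
g(1) = mex{} = 0
g(2) = mex{} = 0
g(3) = mex{0} = 1
g(4) = mex{0} = 1
g(5) = mex{0} = 1
g(6) = mex{0,1} = 2
g(7) = mex{1} = 0
So g(7) = 0.
Heap B is a plain Nim heap of size 14, so its Grundy value is 14.
Heap C is a plain Nim heap of size 5, so its Grundy value is 5.
The value of a disjunctive sum is the nim-sum of the parts.
Combined value = 0 ⊕ 14 ⊕ 5 = 11.

11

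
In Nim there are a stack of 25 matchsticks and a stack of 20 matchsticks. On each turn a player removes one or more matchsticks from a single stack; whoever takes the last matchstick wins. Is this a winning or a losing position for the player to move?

Compute the nim-sum pairwise:
25 XOR 20 = 13
The nim-sum is 13 ≠ 0, so this is an N-position: the player to move can win.

Winning position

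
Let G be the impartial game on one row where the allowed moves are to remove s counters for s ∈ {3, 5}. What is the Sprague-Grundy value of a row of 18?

Build the Grundy sequence with g(k) = mex{g(k−s) : s ∈ {3, 5}, s ≤ k}:
k:     0  1  2  3  4  5  6  7  8  9 10 11 12 13 14 15 16 17 18
g(k):  0  0  0  1  1  1  2  2  0  0  0  1  1  1  2  2  0  0  0
So g(18) = 0.

0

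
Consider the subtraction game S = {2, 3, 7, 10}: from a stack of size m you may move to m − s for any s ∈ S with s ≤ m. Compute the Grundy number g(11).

Grundy values for subtraction set {2, 3, 7, 10}:
g(0) = mex{} = 0
g(1) = mex{} = 0
g(2) = mex{0} = 1
g(3) = mex{0} = 1
g(4) = mex{0,1} = 2
g(5) = mex{1} = 0
g(6) = mex{1,2} = 0
g(7) = mex{0,2} = 1
g(8) = mex{0} = 1
g(9) = mex{0,1} = 2
g(10) = mex{0,1} = 2
g(11) = mex{0,1,2} = 3
So g(11) = 3.

3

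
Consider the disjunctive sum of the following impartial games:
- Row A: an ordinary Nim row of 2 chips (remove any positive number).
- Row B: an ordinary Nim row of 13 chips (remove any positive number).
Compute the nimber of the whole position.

Row A is a plain Nim row of size 2, so its Grundy value is 2.
Row B is a plain Nim row of size 13, so its Grundy value is 13.
The value of a disjunctive sum is the nim-sum of the parts.
Combined value = 2 ⊕ 13 = 15.

15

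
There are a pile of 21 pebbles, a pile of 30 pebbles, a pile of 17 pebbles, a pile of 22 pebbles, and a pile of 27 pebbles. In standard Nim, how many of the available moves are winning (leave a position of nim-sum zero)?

5

Compute the nim-sum pairwise:
21 ⊕ 30 = 11
11 ⊕ 17 = 26
26 ⊕ 22 = 12
12 ⊕ 27 = 23
The overall nim-sum is X = 23. A pile of size p has a winning move iff p XOR X < p (reduce it to p XOR X).
  21: 21 XOR 23 = 2 < 21 — winning move (to 2).
  30: 30 XOR 23 = 9 < 30 — winning move (to 9).
  17: 17 XOR 23 = 6 < 17 — winning move (to 6).
  22: 22 XOR 23 = 1 < 22 — winning move (to 1).
  27: 27 XOR 23 = 12 < 27 — winning move (to 12).
That gives 5 winning moves.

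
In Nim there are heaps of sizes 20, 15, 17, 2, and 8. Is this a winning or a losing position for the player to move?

Write each in binary and XOR column by column:
  10100  (20)
  01111  (15)
  10001  (17)
  00010  (2)
  01000  (8)
  -----
  00000  (0)
The nim-sum is 0, so this is a P-position: the player to move is in a losing position under optimal play.

Losing position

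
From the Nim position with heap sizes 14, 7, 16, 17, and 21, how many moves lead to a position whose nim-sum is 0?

Compute the nim-sum pairwise:
14 ^ 7 = 9
9 ^ 16 = 25
25 ^ 17 = 8
8 ^ 21 = 29
The overall nim-sum is X = 29. A heap of size p has a winning move iff p XOR X < p (reduce it to p XOR X).
  14: 14 XOR 29 = 19 ≥ 14 — no move.
  7: 7 XOR 29 = 26 ≥ 7 — no move.
  16: 16 XOR 29 = 13 < 16 — winning move (to 13).
  17: 17 XOR 29 = 12 < 17 — winning move (to 12).
  21: 21 XOR 29 = 8 < 21 — winning move (to 8).
That gives 3 winning moves.

3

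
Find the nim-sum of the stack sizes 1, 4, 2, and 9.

Compute the nim-sum pairwise:
1 ⊕ 4 = 5
5 ⊕ 2 = 7
7 ⊕ 9 = 14

14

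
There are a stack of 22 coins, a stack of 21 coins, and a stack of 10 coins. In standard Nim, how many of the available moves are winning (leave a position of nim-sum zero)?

1

Compute the nim-sum pairwise:
22 XOR 21 = 3
3 XOR 10 = 9
The overall nim-sum is X = 9. A stack of size p has a winning move iff p XOR X < p (reduce it to p XOR X).
  22: 22 XOR 9 = 31 ≥ 22 — no move.
  21: 21 XOR 9 = 28 ≥ 21 — no move.
  10: 10 XOR 9 = 3 < 10 — winning move (to 3).
That gives 1 winning move.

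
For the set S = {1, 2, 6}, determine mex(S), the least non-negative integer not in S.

0

0 is not in the set, so the mex is 0.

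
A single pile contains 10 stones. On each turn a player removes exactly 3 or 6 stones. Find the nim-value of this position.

0

Grundy values for subtraction set {3, 6}:
k:     0  1  2  3  4  5  6  7  8  9 10
g(k):  0  0  0  1  1  1  2  2  2  0  0
So g(10) = 0.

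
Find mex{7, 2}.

0

0 is not in the set, so the mex is 0.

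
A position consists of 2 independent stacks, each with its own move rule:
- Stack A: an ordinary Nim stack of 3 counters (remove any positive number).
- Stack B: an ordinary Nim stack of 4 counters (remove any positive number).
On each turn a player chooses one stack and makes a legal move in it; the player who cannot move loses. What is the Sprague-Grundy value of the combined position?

7

Stack A is a plain Nim stack of size 3, so its Grundy value is 3.
Stack B is a plain Nim stack of size 4, so its Grundy value is 4.
The value of a disjunctive sum is the nim-sum of the parts.
Combined value = 3 XOR 4 = 7.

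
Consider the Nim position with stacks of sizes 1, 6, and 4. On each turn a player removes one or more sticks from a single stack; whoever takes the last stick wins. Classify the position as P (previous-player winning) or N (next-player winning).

Nim-sum: 1 ⊕ 6 ⊕ 4 = 3.
The nim-sum is 3 ≠ 0, so this is an N-position: the player to move can win.

N-position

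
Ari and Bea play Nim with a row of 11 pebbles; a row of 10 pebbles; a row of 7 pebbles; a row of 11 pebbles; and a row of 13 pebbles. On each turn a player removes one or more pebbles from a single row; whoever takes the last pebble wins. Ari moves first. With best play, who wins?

Write each in binary and XOR column by column:
  1011  (11)
  1010  (10)
  0111  (7)
  1011  (11)
  1101  (13)
  ----
  0000  (0)
The nim-sum is 0, so this is a P-position: the player to move is in a losing position under optimal play; Ari is about to move from it and so loses — Bea wins.

Bea wins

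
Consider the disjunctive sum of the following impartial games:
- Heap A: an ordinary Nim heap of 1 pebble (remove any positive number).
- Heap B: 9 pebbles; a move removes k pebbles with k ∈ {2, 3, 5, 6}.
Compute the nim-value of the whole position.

1

Heap A is a plain Nim heap of size 1, so its Grundy value is 1.
Grundy values for heap B (subtraction set {2, 3, 5, 6}):
g(0) = mex{} = 0
g(1) = mex{} = 0
g(2) = mex{0} = 1
g(3) = mex{0} = 1
g(4) = mex{0,1} = 2
g(5) = mex{0,1} = 2
g(6) = mex{0,1,2} = 3
g(7) = mex{0,1,2} = 3
g(8) = mex{1,2,3} = 0
g(9) = mex{1,2,3} = 0
So g(9) = 0.
The value of a disjunctive sum is the nim-sum of the parts.
Combined value = 1 XOR 0 = 1.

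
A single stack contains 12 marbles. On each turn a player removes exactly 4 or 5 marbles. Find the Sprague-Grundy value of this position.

0

Grundy values for subtraction set {4, 5}:
k:     0  1  2  3  4  5  6  7  8  9 10 11 12
g(k):  0  0  0  0  1  1  1  1  2  0  0  0  0
So g(12) = 0.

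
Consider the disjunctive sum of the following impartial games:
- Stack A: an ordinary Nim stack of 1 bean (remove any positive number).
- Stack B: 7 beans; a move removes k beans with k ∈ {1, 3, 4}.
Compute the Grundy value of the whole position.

1

Stack A is a plain Nim stack of size 1, so its Grundy value is 1.
Build the Grundy sequence for stack B with g(k) = mex{g(k−s) : s ∈ {1, 3, 4}, s ≤ k}:
k:     0  1  2  3  4  5  6  7
g(k):  0  1  0  1  2  3  2  0
So g(7) = 0.
By the Sprague-Grundy theorem, the Grundy value of a sum of independent games is the XOR of the component values.
Combined value = 1 ⊕ 0 = 1.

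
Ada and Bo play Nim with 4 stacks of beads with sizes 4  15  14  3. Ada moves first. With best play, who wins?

Ada wins

In binary:
  0100  (4)
  1111  (15)
  1110  (14)
  0011  (3)
  ----
  0110  (6)
The nim-sum is 6 ≠ 0, so this is an N-position: the player to move can win; Ada has a winning move.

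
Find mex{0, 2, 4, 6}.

0 is in the set but 1 is not, so the mex is 1.

1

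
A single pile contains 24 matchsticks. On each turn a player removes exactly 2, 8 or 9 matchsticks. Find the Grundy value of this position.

1

Build the Grundy sequence with g(k) = mex{g(k−s) : s ∈ {2, 8, 9}, s ≤ k}:
k:     0  1  2  3  4  5  6  7  8  9 10 11 12 13 14 15 16 17 18 19 20 21 22 23 24
g(k):  0  0  1  1  0  0  1  1  2  2  3  0  2  1  3  0  0  1  1  2  3  0  0  1  1
So g(24) = 1.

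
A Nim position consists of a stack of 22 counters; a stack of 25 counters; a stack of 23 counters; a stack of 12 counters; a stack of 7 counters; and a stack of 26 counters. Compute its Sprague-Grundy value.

9

Nim-sum: 22 XOR 25 XOR 23 XOR 12 XOR 7 XOR 26 = 9.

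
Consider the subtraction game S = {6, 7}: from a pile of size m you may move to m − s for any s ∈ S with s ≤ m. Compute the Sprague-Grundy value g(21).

1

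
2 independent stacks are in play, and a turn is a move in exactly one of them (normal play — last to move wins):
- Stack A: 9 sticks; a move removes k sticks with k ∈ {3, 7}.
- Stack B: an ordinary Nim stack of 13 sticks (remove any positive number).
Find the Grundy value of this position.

Grundy values for stack A (subtraction set {3, 7}):
k:     0  1  2  3  4  5  6  7  8  9
g(k):  0  0  0  1  1  1  0  2  2  1
So g(9) = 1.
Stack B is a plain Nim stack of size 13, so its Grundy value is 13.
The value of a disjunctive sum is the nim-sum of the parts.
Combined value = 1 XOR 13 = 12.

12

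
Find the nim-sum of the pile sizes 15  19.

28

Nim-sum: 15 XOR 19 = 28.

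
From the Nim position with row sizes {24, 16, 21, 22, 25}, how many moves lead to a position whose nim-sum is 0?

5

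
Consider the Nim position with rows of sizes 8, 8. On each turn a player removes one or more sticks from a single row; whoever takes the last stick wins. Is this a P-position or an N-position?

P-position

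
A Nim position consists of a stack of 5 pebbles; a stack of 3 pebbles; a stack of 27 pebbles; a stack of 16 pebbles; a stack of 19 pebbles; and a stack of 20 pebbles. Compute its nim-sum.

Compute the nim-sum pairwise:
5 XOR 3 = 6
6 XOR 27 = 29
29 XOR 16 = 13
13 XOR 19 = 30
30 XOR 20 = 10

10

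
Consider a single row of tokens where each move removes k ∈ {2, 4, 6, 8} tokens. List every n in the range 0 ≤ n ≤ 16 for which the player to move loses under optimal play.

0, 1, 10, 11

Compute g(0), g(1), … for moves {2, 4, 6, 8}:
k:     0  1  2  3  4  5  6  7  8  9 10 11 12 13 14 15 16
g(k):  0  0  1  1  2  2  3  3  4  4  0  0  1  1  2  2  3
The P-positions (g = 0) in 0..16 are 0, 1, 10, 11.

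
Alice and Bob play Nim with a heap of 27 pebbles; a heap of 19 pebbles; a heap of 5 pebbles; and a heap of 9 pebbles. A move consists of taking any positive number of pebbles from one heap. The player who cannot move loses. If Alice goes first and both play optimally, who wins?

Nim-sum: 27 ⊕ 19 ⊕ 5 ⊕ 9 = 4.
The nim-sum is 4 ≠ 0, so this is an N-position: the player to move can win; Alice has a winning move.

Alice wins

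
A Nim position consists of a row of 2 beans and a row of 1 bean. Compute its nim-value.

3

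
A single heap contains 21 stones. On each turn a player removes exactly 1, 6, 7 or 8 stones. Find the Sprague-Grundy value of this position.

Grundy values for subtraction set {1, 6, 7, 8}:
k:     0  1  2  3  4  5  6  7  8  9 10 11 12 13 14 15 16 17 18 19 20 21
g(k):  0  1  0  1  0  1  2  3  2  3  2  3  4  0  1  0  1  0  1  2  3  2
So g(21) = 2.

2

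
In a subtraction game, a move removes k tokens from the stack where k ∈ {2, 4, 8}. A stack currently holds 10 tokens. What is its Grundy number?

Compute g(0), g(1), … for moves {2, 4, 8}:
g(0) = mex{} = 0
g(1) = mex{} = 0
g(2) = mex{0} = 1
g(3) = mex{0} = 1
g(4) = mex{0,1} = 2
g(5) = mex{0,1} = 2
g(6) = mex{1,2} = 0
g(7) = mex{1,2} = 0
g(8) = mex{0,2} = 1
g(9) = mex{0,2} = 1
g(10) = mex{0,1} = 2
So g(10) = 2.

2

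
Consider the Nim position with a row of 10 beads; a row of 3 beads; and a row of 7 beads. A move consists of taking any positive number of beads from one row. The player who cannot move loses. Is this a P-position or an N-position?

N-position

In binary:
  1010  (10)
  0011  (3)
  0111  (7)
  ----
  1110  (14)
The nim-sum is 14 ≠ 0, so this is an N-position: the player to move can win.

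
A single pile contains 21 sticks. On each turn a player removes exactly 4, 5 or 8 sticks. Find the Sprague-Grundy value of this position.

Compute g(0), g(1), … for moves {4, 5, 8}:
k:     0  1  2  3  4  5  6  7  8  9 10 11 12 13 14 15 16 17 18 19 20 21
g(k):  0  0  0  0  1  1  1  1  2  2  2  2  0  0  0  0  1  1  1  1  2  2
So g(21) = 2.

2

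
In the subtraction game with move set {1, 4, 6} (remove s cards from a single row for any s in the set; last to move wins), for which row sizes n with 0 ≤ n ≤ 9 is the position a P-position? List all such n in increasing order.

0, 2, 5, 7

Compute g(0), g(1), … for moves {1, 4, 6}:
k:     0  1  2  3  4  5  6  7  8  9
g(k):  0  1  0  1  2  0  1  0  1  2
The P-positions (g = 0) in 0..9 are 0, 2, 5, 7.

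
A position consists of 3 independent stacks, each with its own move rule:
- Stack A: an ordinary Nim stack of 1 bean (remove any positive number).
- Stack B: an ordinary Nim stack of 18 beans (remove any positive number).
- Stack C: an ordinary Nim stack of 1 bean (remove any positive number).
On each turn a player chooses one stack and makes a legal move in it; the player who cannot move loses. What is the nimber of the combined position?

18

Stack A is a plain Nim stack of size 1, so its Grundy value is 1.
Stack B is a plain Nim stack of size 18, so its Grundy value is 18.
Stack C is a plain Nim stack of size 1, so its Grundy value is 1.
By the Sprague-Grundy theorem, the Grundy value of a sum of independent games is the XOR of the component values.
Combined value = 1 XOR 18 XOR 1 = 18.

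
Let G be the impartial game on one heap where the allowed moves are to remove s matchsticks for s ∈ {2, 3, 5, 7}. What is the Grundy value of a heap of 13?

2

Build the Grundy sequence with g(k) = mex{g(k−s) : s ∈ {2, 3, 5, 7}, s ≤ k}:
k:     0  1  2  3  4  5  6  7  8  9 10 11 12 13
g(k):  0  0  1  1  2  2  3  3  4  0  0  1  1  2
So g(13) = 2.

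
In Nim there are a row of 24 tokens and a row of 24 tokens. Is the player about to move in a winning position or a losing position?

Losing position

Nim-sum: 24 ⊕ 24 = 0.
The nim-sum is 0, so this is a P-position: the player to move is in a losing position under optimal play.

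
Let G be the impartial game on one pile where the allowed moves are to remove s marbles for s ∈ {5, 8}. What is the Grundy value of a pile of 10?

Build the Grundy sequence with g(k) = mex{g(k−s) : s ∈ {5, 8}, s ≤ k}:
g(0) = mex{} = 0
g(1) = mex{} = 0
g(2) = mex{} = 0
g(3) = mex{} = 0
g(4) = mex{} = 0
g(5) = mex{0} = 1
g(6) = mex{0} = 1
g(7) = mex{0} = 1
g(8) = mex{0} = 1
g(9) = mex{0} = 1
g(10) = mex{0,1} = 2
So g(10) = 2.

2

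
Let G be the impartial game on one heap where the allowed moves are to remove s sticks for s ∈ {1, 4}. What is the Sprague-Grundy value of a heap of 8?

Build the Grundy sequence with g(k) = mex{g(k−s) : s ∈ {1, 4}, s ≤ k}:
k:     0  1  2  3  4  5  6  7  8
g(k):  0  1  0  1  2  0  1  0  1
So g(8) = 1.

1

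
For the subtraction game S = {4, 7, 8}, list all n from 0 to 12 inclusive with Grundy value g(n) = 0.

Compute g(0), g(1), … for moves {4, 7, 8}:
k:     0  1  2  3  4  5  6  7  8  9 10 11 12
g(k):  0  0  0  0  1  1  1  1  2  2  2  2  0
The P-positions (g = 0) in 0..12 are 0, 1, 2, 3, 12.

0, 1, 2, 3, 12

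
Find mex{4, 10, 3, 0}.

0 is in the set but 1 is not, so the mex is 1.

1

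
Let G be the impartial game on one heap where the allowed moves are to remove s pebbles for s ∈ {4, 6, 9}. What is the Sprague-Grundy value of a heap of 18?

1

Grundy values for subtraction set {4, 6, 9}:
k:     0  1  2  3  4  5  6  7  8  9 10 11 12 13 14 15 16 17 18
g(k):  0  0  0  0  1  1  1  1  2  2  2  2  3  0  0  0  0  1  1
So g(18) = 1.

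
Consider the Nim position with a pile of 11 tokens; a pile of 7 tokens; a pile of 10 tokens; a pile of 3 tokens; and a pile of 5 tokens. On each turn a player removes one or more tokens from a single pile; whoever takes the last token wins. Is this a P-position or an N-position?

P-position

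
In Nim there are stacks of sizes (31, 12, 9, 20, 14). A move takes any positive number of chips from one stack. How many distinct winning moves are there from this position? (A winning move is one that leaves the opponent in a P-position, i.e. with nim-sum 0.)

Write each in binary and XOR column by column:
  11111  (31)
  01100  (12)
  01001  (9)
  10100  (20)
  01110  (14)
  -----
  00000  (0)
The nim-sum is already 0, so every move leaves a nonzero nim-sum — there are no winning moves.

0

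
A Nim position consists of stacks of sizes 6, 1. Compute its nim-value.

7

Nim-sum: 6 XOR 1 = 7.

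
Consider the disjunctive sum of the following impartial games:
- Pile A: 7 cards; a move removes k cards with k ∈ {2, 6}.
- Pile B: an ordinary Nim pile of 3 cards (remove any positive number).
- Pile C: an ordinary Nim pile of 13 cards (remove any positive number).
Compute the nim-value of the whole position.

Grundy values for pile A (subtraction set {2, 6}):
g(0) = mex{} = 0
g(1) = mex{} = 0
g(2) = mex{0} = 1
g(3) = mex{0} = 1
g(4) = mex{1} = 0
g(5) = mex{1} = 0
g(6) = mex{0} = 1
g(7) = mex{0} = 1
So g(7) = 1.
Pile B is a plain Nim pile of size 3, so its Grundy value is 3.
Pile C is a plain Nim pile of size 13, so its Grundy value is 13.
The value of a disjunctive sum is the nim-sum of the parts.
Combined value = 1 ⊕ 3 ⊕ 13 = 15.

15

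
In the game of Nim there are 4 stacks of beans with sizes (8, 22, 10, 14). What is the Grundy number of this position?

Compute the nim-sum pairwise:
8 XOR 22 = 30
30 XOR 10 = 20
20 XOR 14 = 26

26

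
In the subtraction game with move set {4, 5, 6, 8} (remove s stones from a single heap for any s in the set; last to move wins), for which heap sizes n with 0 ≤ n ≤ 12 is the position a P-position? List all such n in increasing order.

0, 1, 2, 3, 12

Compute g(0), g(1), … for moves {4, 5, 6, 8}:
g(0) = mex{} = 0
g(1) = mex{} = 0
g(2) = mex{} = 0
g(3) = mex{} = 0
g(4) = mex{0} = 1
g(5) = mex{0} = 1
g(6) = mex{0} = 1
g(7) = mex{0} = 1
g(8) = mex{0,1} = 2
g(9) = mex{0,1} = 2
g(10) = mex{0,1} = 2
g(11) = mex{0,1} = 2
g(12) = mex{1,2} = 0
The P-positions (g = 0) in 0..12 are 0, 1, 2, 3, 12.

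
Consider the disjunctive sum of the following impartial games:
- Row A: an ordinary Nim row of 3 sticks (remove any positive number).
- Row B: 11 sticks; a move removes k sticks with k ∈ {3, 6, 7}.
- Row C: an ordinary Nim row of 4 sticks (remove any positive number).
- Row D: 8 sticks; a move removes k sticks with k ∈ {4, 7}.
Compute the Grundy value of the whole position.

Row A is a plain Nim row of size 3, so its Grundy value is 3.
Grundy values for row B (subtraction set {3, 6, 7}):
k:     0  1  2  3  4  5  6  7  8  9 10 11
g(k):  0  0  0  1  1  1  2  2  2  3  0  0
So g(11) = 0.
Row C is a plain Nim row of size 4, so its Grundy value is 4.
Build the Grundy sequence for row D with g(k) = mex{g(k−s) : s ∈ {4, 7}, s ≤ k}:
g(0) = mex{} = 0
g(1) = mex{} = 0
g(2) = mex{} = 0
g(3) = mex{} = 0
g(4) = mex{0} = 1
g(5) = mex{0} = 1
g(6) = mex{0} = 1
g(7) = mex{0} = 1
g(8) = mex{0,1} = 2
So g(8) = 2.
By the Sprague-Grundy theorem, the Grundy value of a sum of independent games is the XOR of the component values.
Combined value = 3 XOR 0 XOR 4 XOR 2 = 5.

5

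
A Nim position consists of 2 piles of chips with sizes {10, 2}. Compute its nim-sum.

8

Compute the nim-sum pairwise:
10 XOR 2 = 8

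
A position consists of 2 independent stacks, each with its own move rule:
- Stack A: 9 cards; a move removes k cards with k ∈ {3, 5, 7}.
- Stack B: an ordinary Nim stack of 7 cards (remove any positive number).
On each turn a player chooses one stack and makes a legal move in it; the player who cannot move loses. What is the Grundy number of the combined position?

Grundy values for stack A (subtraction set {3, 5, 7}):
k:     0  1  2  3  4  5  6  7  8  9
g(k):  0  0  0  1  1  1  2  2  2  3
So g(9) = 3.
Stack B is a plain Nim stack of size 7, so its Grundy value is 7.
By the Sprague-Grundy theorem, the Grundy value of a sum of independent games is the XOR of the component values.
Combined value = 3 ⊕ 7 = 4.

4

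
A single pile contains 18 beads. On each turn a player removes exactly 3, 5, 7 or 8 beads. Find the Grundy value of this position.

Build the Grundy sequence with g(k) = mex{g(k−s) : s ∈ {3, 5, 7, 8}, s ≤ k}:
k:     0  1  2  3  4  5  6  7  8  9 10 11 12 13 14 15 16 17 18
g(k):  0  0  0  1  1  1  2  2  2  3  3  0  0  0  1  1  1  2  2
So g(18) = 2.

2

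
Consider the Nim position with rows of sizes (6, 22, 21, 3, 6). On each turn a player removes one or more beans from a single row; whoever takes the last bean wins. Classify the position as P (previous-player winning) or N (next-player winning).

P-position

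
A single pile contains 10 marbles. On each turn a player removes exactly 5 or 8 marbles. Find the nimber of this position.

2

Compute g(0), g(1), … for moves {5, 8}:
k:     0  1  2  3  4  5  6  7  8  9 10
g(k):  0  0  0  0  0  1  1  1  1  1  2
So g(10) = 2.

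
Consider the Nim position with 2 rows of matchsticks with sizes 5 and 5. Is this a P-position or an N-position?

P-position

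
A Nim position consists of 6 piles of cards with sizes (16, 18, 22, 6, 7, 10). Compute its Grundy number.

Compute the nim-sum pairwise:
16 ⊕ 18 = 2
2 ⊕ 22 = 20
20 ⊕ 6 = 18
18 ⊕ 7 = 21
21 ⊕ 10 = 31

31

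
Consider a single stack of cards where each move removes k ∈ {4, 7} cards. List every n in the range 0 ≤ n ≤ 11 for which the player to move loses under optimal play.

0, 1, 2, 3, 11

Build the Grundy sequence with g(k) = mex{g(k−s) : s ∈ {4, 7}, s ≤ k}:
g(0) = mex{} = 0
g(1) = mex{} = 0
g(2) = mex{} = 0
g(3) = mex{} = 0
g(4) = mex{0} = 1
g(5) = mex{0} = 1
g(6) = mex{0} = 1
g(7) = mex{0} = 1
g(8) = mex{0,1} = 2
g(9) = mex{0,1} = 2
g(10) = mex{0,1} = 2
g(11) = mex{1} = 0
The P-positions (g = 0) in 0..11 are 0, 1, 2, 3, 11.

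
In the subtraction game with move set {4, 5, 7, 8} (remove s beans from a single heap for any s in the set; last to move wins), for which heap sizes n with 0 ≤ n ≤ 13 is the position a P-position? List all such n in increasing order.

0, 1, 2, 3, 12, 13

Compute g(0), g(1), … for moves {4, 5, 7, 8}:
g(0) = mex{} = 0
g(1) = mex{} = 0
g(2) = mex{} = 0
g(3) = mex{} = 0
g(4) = mex{0} = 1
g(5) = mex{0} = 1
g(6) = mex{0} = 1
g(7) = mex{0} = 1
g(8) = mex{0,1} = 2
g(9) = mex{0,1} = 2
g(10) = mex{0,1} = 2
g(11) = mex{0,1} = 2
g(12) = mex{1,2} = 0
g(13) = mex{1,2} = 0
The P-positions (g = 0) in 0..13 are 0, 1, 2, 3, 12, 13.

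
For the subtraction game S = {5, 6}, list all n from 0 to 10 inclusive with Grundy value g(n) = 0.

0, 1, 2, 3, 4

Compute g(0), g(1), … for moves {5, 6}:
k:     0  1  2  3  4  5  6  7  8  9 10
g(k):  0  0  0  0  0  1  1  1  1  1  2
The P-positions (g = 0) in 0..10 are 0, 1, 2, 3, 4.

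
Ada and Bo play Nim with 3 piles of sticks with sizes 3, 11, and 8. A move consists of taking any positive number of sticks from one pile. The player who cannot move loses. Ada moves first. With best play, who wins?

Bo wins

Write each in binary and XOR column by column:
  0011  (3)
  1011  (11)
  1000  (8)
  ----
  0000  (0)
The nim-sum is 0, so this is a P-position: the player to move is in a losing position under optimal play; Ada is about to move from it and so loses — Bo wins.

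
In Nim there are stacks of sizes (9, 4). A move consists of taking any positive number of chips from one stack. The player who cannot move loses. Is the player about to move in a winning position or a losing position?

Winning position

Nim-sum: 9 XOR 4 = 13.
The nim-sum is 13 ≠ 0, so this is an N-position: the player to move can win.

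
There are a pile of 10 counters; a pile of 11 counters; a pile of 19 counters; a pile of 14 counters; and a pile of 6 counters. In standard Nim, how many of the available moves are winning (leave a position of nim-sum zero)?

1

Bitwise XOR of the heap sizes:
  01010  (10)
  01011  (11)
  10011  (19)
  01110  (14)
  00110  (6)
  -----
  11010  (26)
The overall nim-sum is X = 26. A pile of size p has a winning move iff p XOR X < p (reduce it to p XOR X).
  10: 10 XOR 26 = 16 ≥ 10 — no move.
  11: 11 XOR 26 = 17 ≥ 11 — no move.
  19: 19 XOR 26 = 9 < 19 — winning move (to 9).
  14: 14 XOR 26 = 20 ≥ 14 — no move.
  6: 6 XOR 26 = 28 ≥ 6 — no move.
That gives 1 winning move.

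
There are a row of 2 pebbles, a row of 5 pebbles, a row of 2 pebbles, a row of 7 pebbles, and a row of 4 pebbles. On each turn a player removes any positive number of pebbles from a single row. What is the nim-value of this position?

Compute the nim-sum pairwise:
2 XOR 5 = 7
7 XOR 2 = 5
5 XOR 7 = 2
2 XOR 4 = 6

6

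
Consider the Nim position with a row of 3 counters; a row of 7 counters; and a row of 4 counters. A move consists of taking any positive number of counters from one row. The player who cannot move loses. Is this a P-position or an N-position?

P-position

Nim-sum: 3 XOR 7 XOR 4 = 0.
The nim-sum is 0, so this is a P-position: the player to move is in a losing position under optimal play.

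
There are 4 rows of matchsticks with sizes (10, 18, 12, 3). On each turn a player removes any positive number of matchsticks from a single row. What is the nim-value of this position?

In binary:
  01010  (10)
  10010  (18)
  01100  (12)
  00011  (3)
  -----
  10111  (23)

23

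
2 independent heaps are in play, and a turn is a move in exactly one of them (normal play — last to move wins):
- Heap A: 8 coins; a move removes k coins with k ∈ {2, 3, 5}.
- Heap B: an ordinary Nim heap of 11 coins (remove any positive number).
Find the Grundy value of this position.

11

Grundy values for heap A (subtraction set {2, 3, 5}):
g(0) = mex{} = 0
g(1) = mex{} = 0
g(2) = mex{0} = 1
g(3) = mex{0} = 1
g(4) = mex{0,1} = 2
g(5) = mex{0,1} = 2
g(6) = mex{0,1,2} = 3
g(7) = mex{1,2} = 0
g(8) = mex{1,2,3} = 0
So g(8) = 0.
Heap B is a plain Nim heap of size 11, so its Grundy value is 11.
The value of a disjunctive sum is the nim-sum of the parts.
Combined value = 0 XOR 11 = 11.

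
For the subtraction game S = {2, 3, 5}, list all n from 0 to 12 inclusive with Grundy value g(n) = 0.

Build the Grundy sequence with g(k) = mex{g(k−s) : s ∈ {2, 3, 5}, s ≤ k}:
k:     0  1  2  3  4  5  6  7  8  9 10 11 12
g(k):  0  0  1  1  2  2  3  0  0  1  1  2  2
The P-positions (g = 0) in 0..12 are 0, 1, 7, 8.

0, 1, 7, 8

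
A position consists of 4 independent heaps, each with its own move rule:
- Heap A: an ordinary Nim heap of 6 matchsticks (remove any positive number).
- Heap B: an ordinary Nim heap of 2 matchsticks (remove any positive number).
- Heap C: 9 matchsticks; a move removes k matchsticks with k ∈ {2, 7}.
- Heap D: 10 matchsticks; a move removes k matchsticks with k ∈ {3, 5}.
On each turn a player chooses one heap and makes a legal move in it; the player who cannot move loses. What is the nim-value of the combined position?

Heap A is a plain Nim heap of size 6, so its Grundy value is 6.
Heap B is a plain Nim heap of size 2, so its Grundy value is 2.
For heap C, compute g(0), g(1), … with moves {2, 7}:
k:     0  1  2  3  4  5  6  7  8  9
g(k):  0  0  1  1  0  0  1  1  2  0
So g(9) = 0.
Build the Grundy sequence for heap D with g(k) = mex{g(k−s) : s ∈ {3, 5}, s ≤ k}:
k:     0  1  2  3  4  5  6  7  8  9 10
g(k):  0  0  0  1  1  1  2  2  0  0  0
So g(10) = 0.
The value of a disjunctive sum is the nim-sum of the parts.
Combined value = 6 XOR 2 XOR 0 XOR 0 = 4.

4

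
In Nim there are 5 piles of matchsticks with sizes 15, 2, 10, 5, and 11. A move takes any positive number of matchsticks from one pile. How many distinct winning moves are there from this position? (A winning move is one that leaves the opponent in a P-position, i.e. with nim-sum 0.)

Nim-sum: 15 ⊕ 2 ⊕ 10 ⊕ 5 ⊕ 11 = 9.
The overall nim-sum is X = 9. A pile of size p has a winning move iff p XOR X < p (reduce it to p XOR X).
  15: 15 XOR 9 = 6 < 15 — winning move (to 6).
  2: 2 XOR 9 = 11 ≥ 2 — no move.
  10: 10 XOR 9 = 3 < 10 — winning move (to 3).
  5: 5 XOR 9 = 12 ≥ 5 — no move.
  11: 11 XOR 9 = 2 < 11 — winning move (to 2).
That gives 3 winning moves.

3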